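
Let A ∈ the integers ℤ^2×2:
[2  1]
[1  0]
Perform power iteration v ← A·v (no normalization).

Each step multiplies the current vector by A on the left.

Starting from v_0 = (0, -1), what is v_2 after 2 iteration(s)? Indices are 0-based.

v_2 = (-2, -1)

v_0 = (0, -1).
v_1 = A·v_0 = (-1, 0).
v_2 = A·v_1 = (-2, -1).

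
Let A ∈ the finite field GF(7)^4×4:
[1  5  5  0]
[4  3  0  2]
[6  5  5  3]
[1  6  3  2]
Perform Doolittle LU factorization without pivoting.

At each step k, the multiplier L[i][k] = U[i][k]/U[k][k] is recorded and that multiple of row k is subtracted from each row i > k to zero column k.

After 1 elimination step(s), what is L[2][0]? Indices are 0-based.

L[2][0] = 6

k=0: U[0][0]=1
  eliminate (1,0): mult=4, new row 1: (0, 4, 1, 2); set L[1][0]=4
  eliminate (2,0): mult=6, new row 2: (0, 3, 3, 3); set L[2][0]=6
  eliminate (3,0): mult=1, new row 3: (0, 1, 5, 2); set L[3][0]=1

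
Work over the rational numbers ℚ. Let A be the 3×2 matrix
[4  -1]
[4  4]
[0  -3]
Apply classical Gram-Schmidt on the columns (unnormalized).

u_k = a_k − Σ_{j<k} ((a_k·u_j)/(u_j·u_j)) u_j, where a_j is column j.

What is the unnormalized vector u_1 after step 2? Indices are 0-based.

u_1 = (-5/2, 5/2, -3)

Step 1: u_0 = a_0 = (4, 4, 0).
Step 2: u_1 = a_1 − (3/8)·u_0 = (-5/2, 5/2, -3).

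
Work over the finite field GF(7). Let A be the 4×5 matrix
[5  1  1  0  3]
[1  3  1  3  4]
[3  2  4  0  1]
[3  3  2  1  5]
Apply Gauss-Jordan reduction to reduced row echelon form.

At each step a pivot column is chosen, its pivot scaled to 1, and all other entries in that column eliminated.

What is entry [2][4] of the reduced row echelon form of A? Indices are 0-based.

M[2][4] = 1

pivot(0,0)=5: scale R0 → (1, 3, 3, 0, 2)
  clear (1,0): R1 −= (1)R0 → (0, 0, 5, 3, 2)
  clear (2,0): R2 −= (3)R0 → (0, 0, 2, 0, 2)
  clear (3,0): R3 −= (3)R0 → (0, 1, 0, 1, 6)
pivot(1,1): swap R1↔R3
pivot(1,1)=1: scale R1 → (0, 1, 0, 1, 6)
  clear (0,1): R0 −= (3)R1 → (1, 0, 3, 4, 5)
pivot(2,2)=2: scale R2 → (0, 0, 1, 0, 1)
  clear (0,2): R0 −= (3)R2 → (1, 0, 0, 4, 2)
  clear (3,2): R3 −= (5)R2 → (0, 0, 0, 3, 4)
pivot(3,3)=3: scale R3 → (0, 0, 0, 1, 6)
  clear (0,3): R0 −= (4)R3 → (1, 0, 0, 0, 6)
  clear (1,3): R1 −= (1)R3 → (0, 1, 0, 0, 0)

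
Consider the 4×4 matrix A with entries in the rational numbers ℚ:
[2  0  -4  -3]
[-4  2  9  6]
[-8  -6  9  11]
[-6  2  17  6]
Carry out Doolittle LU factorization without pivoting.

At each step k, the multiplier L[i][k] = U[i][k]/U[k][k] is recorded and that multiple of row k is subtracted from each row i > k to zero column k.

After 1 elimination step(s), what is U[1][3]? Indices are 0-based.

k=0: U[0][0]=2
  eliminate (1,0): mult=-2, new row 1: (0, 2, 1, 0); set L[1][0]=-2
  eliminate (2,0): mult=-4, new row 2: (0, -6, -7, -1); set L[2][0]=-4
  eliminate (3,0): mult=-3, new row 3: (0, 2, 5, -3); set L[3][0]=-3

U[1][3] = 0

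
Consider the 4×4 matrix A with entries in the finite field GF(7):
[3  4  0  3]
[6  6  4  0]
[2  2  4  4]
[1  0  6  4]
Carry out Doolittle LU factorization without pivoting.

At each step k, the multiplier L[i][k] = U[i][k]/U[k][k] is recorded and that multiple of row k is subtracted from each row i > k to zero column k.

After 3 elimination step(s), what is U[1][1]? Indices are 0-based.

U[1][1] = 5

Step 1: pivot at (0,0) is 3.
  row1 ← row1 − (2)·row0  ⇒  L[1][0]=2, U row1=(0, 5, 4, 1)
  row2 ← row2 − (3)·row0  ⇒  L[2][0]=3, U row2=(0, 4, 4, 2)
  row3 ← row3 − (5)·row0  ⇒  L[3][0]=5, U row3=(0, 1, 6, 3)
Step 2: pivot at (1,1) is 5.
  row2 ← row2 − (5)·row1  ⇒  L[2][1]=5, U row2=(0, 0, 5, 4)
  row3 ← row3 − (3)·row1  ⇒  L[3][1]=3, U row3=(0, 0, 1, 0)
Step 3: pivot at (2,2) is 5.
  row3 ← row3 − (3)·row2  ⇒  L[3][2]=3, U row3=(0, 0, 0, 2)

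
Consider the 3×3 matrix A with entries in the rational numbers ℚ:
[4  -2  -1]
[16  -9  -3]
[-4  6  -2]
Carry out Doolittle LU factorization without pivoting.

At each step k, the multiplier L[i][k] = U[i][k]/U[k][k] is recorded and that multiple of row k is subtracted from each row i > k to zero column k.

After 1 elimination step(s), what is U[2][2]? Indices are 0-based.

U[2][2] = -3

Step 1: pivot at (0,0) is 4.
  row1 ← row1 − (4)·row0  ⇒  L[1][0]=4, U row1=(0, -1, 1)
  row2 ← row2 − (-1)·row0  ⇒  L[2][0]=-1, U row2=(0, 4, -3)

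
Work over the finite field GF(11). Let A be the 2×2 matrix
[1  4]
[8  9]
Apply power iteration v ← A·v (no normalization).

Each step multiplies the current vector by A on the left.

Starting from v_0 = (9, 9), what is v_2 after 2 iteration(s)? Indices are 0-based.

v_2 = (8, 10)

v_0 = (9, 9).
v_1 = A·v_0 = (1, 10).
v_2 = A·v_1 = (8, 10).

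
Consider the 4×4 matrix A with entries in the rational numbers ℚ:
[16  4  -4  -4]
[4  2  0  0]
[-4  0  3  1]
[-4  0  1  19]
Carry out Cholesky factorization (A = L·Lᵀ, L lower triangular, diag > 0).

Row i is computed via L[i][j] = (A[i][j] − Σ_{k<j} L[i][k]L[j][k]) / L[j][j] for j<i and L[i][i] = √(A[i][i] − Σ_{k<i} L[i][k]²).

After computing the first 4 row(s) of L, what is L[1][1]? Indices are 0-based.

Step 1: L[0][0] = √(16) = 4.
  L[1][0] = (4) / L[0][0] = 1.
Step 2: L[1][1] = √(1) = 1.
  L[2][0] = (-4) / L[0][0] = -1.
  L[2][1] = (1) / L[1][1] = 1.
Step 3: L[2][2] = √(1) = 1.
  L[3][0] = (-4) / L[0][0] = -1.
  L[3][1] = (1) / L[1][1] = 1.
  L[3][2] = (-1) / L[2][2] = -1.
Step 4: L[3][3] = √(16) = 4.

L[1][1] = 1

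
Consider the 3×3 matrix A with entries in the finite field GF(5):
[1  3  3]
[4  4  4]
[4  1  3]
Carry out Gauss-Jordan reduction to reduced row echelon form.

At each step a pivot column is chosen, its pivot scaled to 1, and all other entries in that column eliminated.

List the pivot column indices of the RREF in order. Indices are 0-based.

pivot(0,0)=1: scale R0 → (1, 3, 3)
  clear (1,0): R1 −= (4)R0 → (0, 2, 2)
  clear (2,0): R2 −= (4)R0 → (0, 4, 1)
pivot(1,1)=2: scale R1 → (0, 1, 1)
  clear (0,1): R0 −= (3)R1 → (1, 0, 0)
  clear (2,1): R2 −= (4)R1 → (0, 0, 2)
pivot(2,2)=2: scale R2 → (0, 0, 1)
  clear (1,2): R1 −= (1)R2 → (0, 1, 0)

pivot columns: 0, 1, 2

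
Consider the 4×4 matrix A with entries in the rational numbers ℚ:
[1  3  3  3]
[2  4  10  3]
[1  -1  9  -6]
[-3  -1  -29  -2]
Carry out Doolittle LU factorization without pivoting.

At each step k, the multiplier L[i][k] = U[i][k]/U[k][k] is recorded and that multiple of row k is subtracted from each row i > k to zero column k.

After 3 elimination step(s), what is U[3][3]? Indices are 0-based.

k=0: U[0][0]=1
  eliminate (1,0): mult=2, new row 1: (0, -2, 4, -3); set L[1][0]=2
  eliminate (2,0): mult=1, new row 2: (0, -4, 6, -9); set L[2][0]=1
  eliminate (3,0): mult=-3, new row 3: (0, 8, -20, 7); set L[3][0]=-3
k=1: U[1][1]=-2
  eliminate (2,1): mult=2, new row 2: (0, 0, -2, -3); set L[2][1]=2
  eliminate (3,1): mult=-4, new row 3: (0, 0, -4, -5); set L[3][1]=-4
k=2: U[2][2]=-2
  eliminate (3,2): mult=2, new row 3: (0, 0, 0, 1); set L[3][2]=2

U[3][3] = 1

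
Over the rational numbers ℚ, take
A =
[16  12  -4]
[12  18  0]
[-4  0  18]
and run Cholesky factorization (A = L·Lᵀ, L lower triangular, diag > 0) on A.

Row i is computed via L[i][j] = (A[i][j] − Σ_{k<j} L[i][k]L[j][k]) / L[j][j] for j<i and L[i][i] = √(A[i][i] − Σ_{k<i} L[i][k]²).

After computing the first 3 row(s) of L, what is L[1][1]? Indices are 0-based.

L[1][1] = 3

Step 1: L[0][0] = √(16) = 4.
  L[1][0] = (12) / L[0][0] = 3.
Step 2: L[1][1] = √(9) = 3.
  L[2][0] = (-4) / L[0][0] = -1.
  L[2][1] = (3) / L[1][1] = 1.
Step 3: L[2][2] = √(16) = 4.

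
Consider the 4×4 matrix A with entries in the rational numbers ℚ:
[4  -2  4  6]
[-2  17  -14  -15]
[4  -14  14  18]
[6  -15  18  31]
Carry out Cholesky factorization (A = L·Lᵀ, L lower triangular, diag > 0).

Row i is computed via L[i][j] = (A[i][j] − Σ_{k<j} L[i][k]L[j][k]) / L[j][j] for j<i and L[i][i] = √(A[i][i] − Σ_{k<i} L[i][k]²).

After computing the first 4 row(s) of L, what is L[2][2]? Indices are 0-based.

Step 1: L[0][0] = √(4) = 2.
  L[1][0] = (-2) / L[0][0] = -1.
Step 2: L[1][1] = √(16) = 4.
  L[2][0] = (4) / L[0][0] = 2.
  L[2][1] = (-12) / L[1][1] = -3.
Step 3: L[2][2] = √(1) = 1.
  L[3][0] = (6) / L[0][0] = 3.
  L[3][1] = (-12) / L[1][1] = -3.
  L[3][2] = (3) / L[2][2] = 3.
Step 4: L[3][3] = √(4) = 2.

L[2][2] = 1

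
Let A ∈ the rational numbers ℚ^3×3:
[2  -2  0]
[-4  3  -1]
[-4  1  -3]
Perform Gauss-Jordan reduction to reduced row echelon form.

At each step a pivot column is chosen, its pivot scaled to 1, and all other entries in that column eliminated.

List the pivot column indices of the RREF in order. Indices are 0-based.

step 1: normalize row 0 (÷2) = (1, -1, 0)
  row 1: subtract -4×row0 = (0, -1, -1)
  row 2: subtract -4×row0 = (0, -3, -3)
step 2: normalize row 1 (÷-1) = (0, 1, 1)
  row 0: subtract -1×row1 = (1, 0, 1)
  row 2: subtract -3×row1 = (0, 0, 0)
skip col 2 (zero from row 2)

pivot columns: 0, 1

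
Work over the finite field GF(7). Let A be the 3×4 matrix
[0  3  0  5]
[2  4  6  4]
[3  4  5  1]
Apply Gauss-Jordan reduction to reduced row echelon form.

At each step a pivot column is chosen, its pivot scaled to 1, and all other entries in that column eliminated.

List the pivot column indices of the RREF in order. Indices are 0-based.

pivot columns: 0, 1, 2

step 1: exchange rows 0,1
step 1: normalize row 0 (÷2) = (1, 2, 3, 2)
  row 2: subtract 3×row0 = (0, 5, 3, 2)
step 2: normalize row 1 (÷3) = (0, 1, 0, 4)
  row 0: subtract 2×row1 = (1, 0, 3, 1)
  row 2: subtract 5×row1 = (0, 0, 3, 3)
step 3: normalize row 2 (÷3) = (0, 0, 1, 1)
  row 0: subtract 3×row2 = (1, 0, 0, 5)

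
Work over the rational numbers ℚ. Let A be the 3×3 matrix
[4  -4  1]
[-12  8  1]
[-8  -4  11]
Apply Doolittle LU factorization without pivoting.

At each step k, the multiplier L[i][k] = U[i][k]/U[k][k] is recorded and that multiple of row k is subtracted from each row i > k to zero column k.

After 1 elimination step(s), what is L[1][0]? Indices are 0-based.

L[1][0] = -3

Step 1: pivot at (0,0) is 4.
  row1 ← row1 − (-3)·row0  ⇒  L[1][0]=-3, U row1=(0, -4, 4)
  row2 ← row2 − (-2)·row0  ⇒  L[2][0]=-2, U row2=(0, -12, 13)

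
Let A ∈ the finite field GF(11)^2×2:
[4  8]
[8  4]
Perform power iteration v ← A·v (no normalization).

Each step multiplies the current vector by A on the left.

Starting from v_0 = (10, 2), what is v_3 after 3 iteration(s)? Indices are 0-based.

v_0 = (10, 2).
v_1 = A·v_0 = (1, 0).
v_2 = A·v_1 = (4, 8).
v_3 = A·v_2 = (3, 9).

v_3 = (3, 9)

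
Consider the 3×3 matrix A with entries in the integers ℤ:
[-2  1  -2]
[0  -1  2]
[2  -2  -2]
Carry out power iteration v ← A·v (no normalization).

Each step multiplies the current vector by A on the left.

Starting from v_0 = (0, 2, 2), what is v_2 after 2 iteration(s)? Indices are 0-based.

v_2 = (22, -18, 8)

v_0 = (0, 2, 2).
v_1 = A·v_0 = (-2, 2, -8).
v_2 = A·v_1 = (22, -18, 8).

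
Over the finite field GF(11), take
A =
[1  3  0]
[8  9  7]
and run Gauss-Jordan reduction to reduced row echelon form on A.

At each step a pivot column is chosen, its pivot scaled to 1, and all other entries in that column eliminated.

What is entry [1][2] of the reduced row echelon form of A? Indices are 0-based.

[1] R0 /= 1  ⇒  (1, 3, 0)
     R1 -= 8·R0  ⇒  (0, 7, 7)
[2] R1 /= 7  ⇒  (0, 1, 1)
     R0 -= 3·R1  ⇒  (1, 0, 8)

M[1][2] = 1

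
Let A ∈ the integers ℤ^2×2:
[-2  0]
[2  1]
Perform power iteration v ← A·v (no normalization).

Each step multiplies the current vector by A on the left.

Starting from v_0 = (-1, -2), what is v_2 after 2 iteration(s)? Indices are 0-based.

v_2 = (-4, 0)

v_0 = (-1, -2).
v_1 = A·v_0 = (2, -4).
v_2 = A·v_1 = (-4, 0).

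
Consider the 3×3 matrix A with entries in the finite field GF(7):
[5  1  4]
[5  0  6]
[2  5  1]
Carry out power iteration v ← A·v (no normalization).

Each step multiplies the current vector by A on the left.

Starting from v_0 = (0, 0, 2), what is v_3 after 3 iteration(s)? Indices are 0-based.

v_3 = (6, 5, 3)

v_0 = (0, 0, 2).
v_1 = A·v_0 = (1, 5, 2).
v_2 = A·v_1 = (4, 3, 1).
v_3 = A·v_2 = (6, 5, 3).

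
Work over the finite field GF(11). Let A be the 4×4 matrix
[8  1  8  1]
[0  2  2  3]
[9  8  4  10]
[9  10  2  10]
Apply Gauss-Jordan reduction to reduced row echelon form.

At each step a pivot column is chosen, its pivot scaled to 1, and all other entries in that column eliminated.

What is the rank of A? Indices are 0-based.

rank = 4

pivot(0,0)=8: scale R0 → (1, 7, 1, 7)
  clear (2,0): R2 −= (9)R0 → (0, 0, 6, 2)
  clear (3,0): R3 −= (9)R0 → (0, 2, 4, 2)
pivot(1,1)=2: scale R1 → (0, 1, 1, 7)
  clear (0,1): R0 −= (7)R1 → (1, 0, 5, 2)
  clear (3,1): R3 −= (2)R1 → (0, 0, 2, 10)
pivot(2,2)=6: scale R2 → (0, 0, 1, 4)
  clear (0,2): R0 −= (5)R2 → (1, 0, 0, 4)
  clear (1,2): R1 −= (1)R2 → (0, 1, 0, 3)
  clear (3,2): R3 −= (2)R2 → (0, 0, 0, 2)
pivot(3,3)=2: scale R3 → (0, 0, 0, 1)
  clear (0,3): R0 −= (4)R3 → (1, 0, 0, 0)
  clear (1,3): R1 −= (3)R3 → (0, 1, 0, 0)
  clear (2,3): R2 −= (4)R3 → (0, 0, 1, 0)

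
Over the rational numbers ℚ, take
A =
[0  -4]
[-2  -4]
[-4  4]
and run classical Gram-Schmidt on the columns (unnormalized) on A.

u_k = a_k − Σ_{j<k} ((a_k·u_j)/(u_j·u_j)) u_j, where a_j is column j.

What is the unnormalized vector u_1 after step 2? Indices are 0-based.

u_1 = (-4, -24/5, 12/5)

Step 1: u_0 = a_0 = (0, -2, -4).
Step 2: u_1 = a_1 − (-2/5)·u_0 = (-4, -24/5, 12/5).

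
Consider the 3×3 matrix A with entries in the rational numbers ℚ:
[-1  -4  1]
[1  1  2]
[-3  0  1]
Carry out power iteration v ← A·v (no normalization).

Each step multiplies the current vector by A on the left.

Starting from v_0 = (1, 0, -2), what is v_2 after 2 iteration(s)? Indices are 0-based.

v_2 = (10, -16, 4)

v_0 = (1, 0, -2).
v_1 = A·v_0 = (-3, -3, -5).
v_2 = A·v_1 = (10, -16, 4).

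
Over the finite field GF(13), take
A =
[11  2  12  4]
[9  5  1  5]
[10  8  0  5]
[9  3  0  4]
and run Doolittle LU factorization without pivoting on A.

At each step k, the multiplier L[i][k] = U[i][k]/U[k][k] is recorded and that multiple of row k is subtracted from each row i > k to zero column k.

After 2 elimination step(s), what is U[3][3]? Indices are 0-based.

U[3][3] = 6

k=0: U[0][0]=11
  eliminate (1,0): mult=2, new row 1: (0, 1, 3, 10); set L[1][0]=2
  eliminate (2,0): mult=8, new row 2: (0, 5, 8, 12); set L[2][0]=8
  eliminate (3,0): mult=2, new row 3: (0, 12, 2, 9); set L[3][0]=2
k=1: U[1][1]=1
  eliminate (2,1): mult=5, new row 2: (0, 0, 6, 1); set L[2][1]=5
  eliminate (3,1): mult=12, new row 3: (0, 0, 5, 6); set L[3][1]=12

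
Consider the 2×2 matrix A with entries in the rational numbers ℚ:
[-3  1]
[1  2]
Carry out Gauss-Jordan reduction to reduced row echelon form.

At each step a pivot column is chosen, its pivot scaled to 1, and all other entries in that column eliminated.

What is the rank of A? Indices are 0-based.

[1] R0 /= -3  ⇒  (1, -1/3)
     R1 -= 1·R0  ⇒  (0, 7/3)
[2] R1 /= 7/3  ⇒  (0, 1)
     R0 -= -1/3·R1  ⇒  (1, 0)

rank = 2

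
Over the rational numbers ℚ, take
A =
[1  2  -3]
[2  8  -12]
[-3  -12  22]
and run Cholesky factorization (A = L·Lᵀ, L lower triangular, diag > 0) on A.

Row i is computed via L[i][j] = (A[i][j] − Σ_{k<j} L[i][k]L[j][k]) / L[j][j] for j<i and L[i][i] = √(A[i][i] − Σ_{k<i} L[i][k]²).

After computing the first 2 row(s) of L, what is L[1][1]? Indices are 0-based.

L[1][1] = 2

Step 1: L[0][0] = √(1) = 1.
  L[1][0] = (2) / L[0][0] = 2.
Step 2: L[1][1] = √(4) = 2.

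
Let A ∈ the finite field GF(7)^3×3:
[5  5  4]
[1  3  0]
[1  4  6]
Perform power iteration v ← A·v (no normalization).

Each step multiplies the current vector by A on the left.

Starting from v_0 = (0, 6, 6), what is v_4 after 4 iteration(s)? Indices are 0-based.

v_4 = (1, 3, 3)

v_0 = (0, 6, 6).
v_1 = A·v_0 = (5, 4, 4).
v_2 = A·v_1 = (5, 3, 3).
v_3 = A·v_2 = (3, 0, 0).
v_4 = A·v_3 = (1, 3, 3).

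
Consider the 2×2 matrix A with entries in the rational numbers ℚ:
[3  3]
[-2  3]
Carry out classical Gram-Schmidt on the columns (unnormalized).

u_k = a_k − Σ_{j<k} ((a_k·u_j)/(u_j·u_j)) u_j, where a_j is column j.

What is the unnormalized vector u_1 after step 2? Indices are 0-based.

u_1 = (30/13, 45/13)

Step 1: u_0 = a_0 = (3, -2).
Step 2: u_1 = a_1 − (3/13)·u_0 = (30/13, 45/13).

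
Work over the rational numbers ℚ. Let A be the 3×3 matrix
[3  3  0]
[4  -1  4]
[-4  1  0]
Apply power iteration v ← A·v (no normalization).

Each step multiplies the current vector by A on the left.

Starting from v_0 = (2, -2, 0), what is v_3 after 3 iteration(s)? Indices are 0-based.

v_0 = (2, -2, 0).
v_1 = A·v_0 = (0, 10, -10).
v_2 = A·v_1 = (30, -50, 10).
v_3 = A·v_2 = (-60, 210, -170).

v_3 = (-60, 210, -170)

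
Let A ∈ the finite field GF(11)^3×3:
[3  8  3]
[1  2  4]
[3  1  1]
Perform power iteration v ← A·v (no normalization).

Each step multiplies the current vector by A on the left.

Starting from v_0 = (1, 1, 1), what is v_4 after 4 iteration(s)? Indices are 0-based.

v_4 = (8, 1, 1)

v_0 = (1, 1, 1).
v_1 = A·v_0 = (3, 7, 5).
v_2 = A·v_1 = (3, 4, 10).
v_3 = A·v_2 = (5, 7, 1).
v_4 = A·v_3 = (8, 1, 1).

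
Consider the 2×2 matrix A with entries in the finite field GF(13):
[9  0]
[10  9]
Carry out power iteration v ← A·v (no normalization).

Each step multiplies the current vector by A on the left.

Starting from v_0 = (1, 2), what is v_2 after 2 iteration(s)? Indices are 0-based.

v_0 = (1, 2).
v_1 = A·v_0 = (9, 2).
v_2 = A·v_1 = (3, 4).

v_2 = (3, 4)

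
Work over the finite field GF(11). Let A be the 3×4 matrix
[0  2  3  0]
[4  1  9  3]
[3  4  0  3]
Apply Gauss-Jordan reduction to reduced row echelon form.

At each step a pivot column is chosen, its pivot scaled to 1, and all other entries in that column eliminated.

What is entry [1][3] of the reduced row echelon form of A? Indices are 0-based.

M[1][3] = 4

step 1: exchange rows 0,1
step 1: normalize row 0 (÷4) = (1, 3, 5, 9)
  row 2: subtract 3×row0 = (0, 6, 7, 9)
step 2: normalize row 1 (÷2) = (0, 1, 7, 0)
  row 0: subtract 3×row1 = (1, 0, 6, 9)
  row 2: subtract 6×row1 = (0, 0, 9, 9)
step 3: normalize row 2 (÷9) = (0, 0, 1, 1)
  row 0: subtract 6×row2 = (1, 0, 0, 3)
  row 1: subtract 7×row2 = (0, 1, 0, 4)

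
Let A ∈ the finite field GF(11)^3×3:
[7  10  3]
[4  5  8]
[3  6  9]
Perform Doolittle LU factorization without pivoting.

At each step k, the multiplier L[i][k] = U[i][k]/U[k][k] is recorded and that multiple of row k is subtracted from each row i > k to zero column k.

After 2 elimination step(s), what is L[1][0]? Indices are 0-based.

k=0: U[0][0]=7
  eliminate (1,0): mult=10, new row 1: (0, 4, 0); set L[1][0]=10
  eliminate (2,0): mult=2, new row 2: (0, 8, 3); set L[2][0]=2
k=1: U[1][1]=4
  eliminate (2,1): mult=2, new row 2: (0, 0, 3); set L[2][1]=2

L[1][0] = 10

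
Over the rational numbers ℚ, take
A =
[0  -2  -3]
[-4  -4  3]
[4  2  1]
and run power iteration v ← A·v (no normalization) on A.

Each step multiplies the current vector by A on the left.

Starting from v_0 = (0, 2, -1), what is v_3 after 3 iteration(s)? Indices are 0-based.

v_3 = (-45, -349, 143)

v_0 = (0, 2, -1).
v_1 = A·v_0 = (-1, -11, 3).
v_2 = A·v_1 = (13, 57, -23).
v_3 = A·v_2 = (-45, -349, 143).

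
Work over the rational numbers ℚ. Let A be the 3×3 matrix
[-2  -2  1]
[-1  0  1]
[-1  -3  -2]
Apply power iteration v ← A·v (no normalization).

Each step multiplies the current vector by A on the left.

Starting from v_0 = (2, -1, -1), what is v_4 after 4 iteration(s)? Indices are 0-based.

v_4 = (45, -9, 153)

v_0 = (2, -1, -1).
v_1 = A·v_0 = (-3, -3, 3).
v_2 = A·v_1 = (15, 6, 6).
v_3 = A·v_2 = (-36, -9, -45).
v_4 = A·v_3 = (45, -9, 153).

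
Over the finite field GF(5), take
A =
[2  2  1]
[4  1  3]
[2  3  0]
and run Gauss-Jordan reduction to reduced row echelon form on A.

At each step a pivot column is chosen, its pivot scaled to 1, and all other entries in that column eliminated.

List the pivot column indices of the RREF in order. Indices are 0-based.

step 1: normalize row 0 (÷2) = (1, 1, 3)
  row 1: subtract 4×row0 = (0, 2, 1)
  row 2: subtract 2×row0 = (0, 1, 4)
step 2: normalize row 1 (÷2) = (0, 1, 3)
  row 0: subtract 1×row1 = (1, 0, 0)
  row 2: subtract 1×row1 = (0, 0, 1)
step 3: normalize row 2 (÷1) = (0, 0, 1)
  row 1: subtract 3×row2 = (0, 1, 0)

pivot columns: 0, 1, 2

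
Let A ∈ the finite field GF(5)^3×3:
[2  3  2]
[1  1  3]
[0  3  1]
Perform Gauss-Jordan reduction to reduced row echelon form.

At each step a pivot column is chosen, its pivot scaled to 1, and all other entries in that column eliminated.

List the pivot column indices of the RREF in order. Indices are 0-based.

pivot(0,0)=2: scale R0 → (1, 4, 1)
  clear (1,0): R1 −= (1)R0 → (0, 2, 2)
pivot(1,1)=2: scale R1 → (0, 1, 1)
  clear (0,1): R0 −= (4)R1 → (1, 0, 2)
  clear (2,1): R2 −= (3)R1 → (0, 0, 3)
pivot(2,2)=3: scale R2 → (0, 0, 1)
  clear (0,2): R0 −= (2)R2 → (1, 0, 0)
  clear (1,2): R1 −= (1)R2 → (0, 1, 0)

pivot columns: 0, 1, 2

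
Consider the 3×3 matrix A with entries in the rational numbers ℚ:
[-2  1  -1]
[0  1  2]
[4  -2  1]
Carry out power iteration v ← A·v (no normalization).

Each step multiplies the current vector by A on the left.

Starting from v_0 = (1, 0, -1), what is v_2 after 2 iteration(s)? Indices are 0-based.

v_2 = (-3, 4, 3)

v_0 = (1, 0, -1).
v_1 = A·v_0 = (-1, -2, 3).
v_2 = A·v_1 = (-3, 4, 3).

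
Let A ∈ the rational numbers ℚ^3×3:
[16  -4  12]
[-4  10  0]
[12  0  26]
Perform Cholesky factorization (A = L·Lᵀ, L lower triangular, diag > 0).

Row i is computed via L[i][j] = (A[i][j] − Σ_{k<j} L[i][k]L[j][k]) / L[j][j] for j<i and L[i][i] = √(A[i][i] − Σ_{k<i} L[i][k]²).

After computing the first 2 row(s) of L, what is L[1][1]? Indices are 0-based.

Step 1: L[0][0] = √(16) = 4.
  L[1][0] = (-4) / L[0][0] = -1.
Step 2: L[1][1] = √(9) = 3.

L[1][1] = 3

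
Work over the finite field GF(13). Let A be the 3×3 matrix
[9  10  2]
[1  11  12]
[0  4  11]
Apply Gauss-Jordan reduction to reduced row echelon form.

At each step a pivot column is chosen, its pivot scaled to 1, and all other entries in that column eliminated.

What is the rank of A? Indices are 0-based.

rank = 3

[1] R0 /= 9  ⇒  (1, 4, 6)
     R1 -= 1·R0  ⇒  (0, 7, 6)
[2] R1 /= 7  ⇒  (0, 1, 12)
     R0 -= 4·R1  ⇒  (1, 0, 10)
     R2 -= 4·R1  ⇒  (0, 0, 2)
[3] R2 /= 2  ⇒  (0, 0, 1)
     R0 -= 10·R2  ⇒  (1, 0, 0)
     R1 -= 12·R2  ⇒  (0, 1, 0)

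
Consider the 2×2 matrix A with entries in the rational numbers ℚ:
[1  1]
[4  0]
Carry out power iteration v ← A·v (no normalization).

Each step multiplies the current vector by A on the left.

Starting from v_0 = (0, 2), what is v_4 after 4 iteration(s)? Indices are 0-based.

v_4 = (18, 40)

v_0 = (0, 2).
v_1 = A·v_0 = (2, 0).
v_2 = A·v_1 = (2, 8).
v_3 = A·v_2 = (10, 8).
v_4 = A·v_3 = (18, 40).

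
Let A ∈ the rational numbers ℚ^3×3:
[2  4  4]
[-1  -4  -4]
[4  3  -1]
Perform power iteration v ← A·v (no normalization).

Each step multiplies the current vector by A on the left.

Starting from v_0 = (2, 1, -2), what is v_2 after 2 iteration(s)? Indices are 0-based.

v_2 = (60, -60, -7)

v_0 = (2, 1, -2).
v_1 = A·v_0 = (0, 2, 13).
v_2 = A·v_1 = (60, -60, -7).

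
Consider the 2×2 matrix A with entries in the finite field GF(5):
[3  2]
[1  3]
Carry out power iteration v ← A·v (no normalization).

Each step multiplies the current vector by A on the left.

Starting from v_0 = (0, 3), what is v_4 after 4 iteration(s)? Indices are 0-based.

v_0 = (0, 3).
v_1 = A·v_0 = (1, 4).
v_2 = A·v_1 = (1, 3).
v_3 = A·v_2 = (4, 0).
v_4 = A·v_3 = (2, 4).

v_4 = (2, 4)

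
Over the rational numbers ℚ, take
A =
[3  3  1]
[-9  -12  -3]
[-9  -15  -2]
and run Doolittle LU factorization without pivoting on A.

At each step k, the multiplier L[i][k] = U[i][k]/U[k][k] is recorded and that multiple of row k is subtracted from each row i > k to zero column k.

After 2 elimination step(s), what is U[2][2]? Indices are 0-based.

U[2][2] = 1

Step 1: pivot at (0,0) is 3.
  row1 ← row1 − (-3)·row0  ⇒  L[1][0]=-3, U row1=(0, -3, 0)
  row2 ← row2 − (-3)·row0  ⇒  L[2][0]=-3, U row2=(0, -6, 1)
Step 2: pivot at (1,1) is -3.
  row2 ← row2 − (2)·row1  ⇒  L[2][1]=2, U row2=(0, 0, 1)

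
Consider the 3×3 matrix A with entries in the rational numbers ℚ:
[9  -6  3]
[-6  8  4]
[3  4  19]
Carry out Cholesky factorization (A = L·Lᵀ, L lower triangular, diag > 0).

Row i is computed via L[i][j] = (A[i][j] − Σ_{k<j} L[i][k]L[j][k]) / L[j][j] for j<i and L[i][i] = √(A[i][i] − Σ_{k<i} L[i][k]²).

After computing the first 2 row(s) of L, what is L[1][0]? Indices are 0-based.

Step 1: L[0][0] = √(9) = 3.
  L[1][0] = (-6) / L[0][0] = -2.
Step 2: L[1][1] = √(4) = 2.

L[1][0] = -2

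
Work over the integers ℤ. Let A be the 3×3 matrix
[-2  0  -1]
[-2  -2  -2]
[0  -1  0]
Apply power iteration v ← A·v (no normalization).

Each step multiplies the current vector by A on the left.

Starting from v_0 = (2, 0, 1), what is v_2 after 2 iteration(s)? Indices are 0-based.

v_2 = (10, 22, 6)

v_0 = (2, 0, 1).
v_1 = A·v_0 = (-5, -6, 0).
v_2 = A·v_1 = (10, 22, 6).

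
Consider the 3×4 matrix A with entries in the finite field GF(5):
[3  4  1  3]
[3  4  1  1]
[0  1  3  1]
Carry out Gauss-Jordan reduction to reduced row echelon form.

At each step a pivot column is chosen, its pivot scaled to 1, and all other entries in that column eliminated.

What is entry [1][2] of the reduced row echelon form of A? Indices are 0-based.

pivot(0,0)=3: scale R0 → (1, 3, 2, 1)
  clear (1,0): R1 −= (3)R0 → (0, 0, 0, 3)
pivot(1,1): swap R1↔R2
pivot(1,1)=1: scale R1 → (0, 1, 3, 1)
  clear (0,1): R0 −= (3)R1 → (1, 0, 3, 3)
col 2: no nonzero at/below row 2; advance.
pivot(2,3)=3: scale R2 → (0, 0, 0, 1)
  clear (0,3): R0 −= (3)R2 → (1, 0, 3, 0)
  clear (1,3): R1 −= (1)R2 → (0, 1, 3, 0)

M[1][2] = 3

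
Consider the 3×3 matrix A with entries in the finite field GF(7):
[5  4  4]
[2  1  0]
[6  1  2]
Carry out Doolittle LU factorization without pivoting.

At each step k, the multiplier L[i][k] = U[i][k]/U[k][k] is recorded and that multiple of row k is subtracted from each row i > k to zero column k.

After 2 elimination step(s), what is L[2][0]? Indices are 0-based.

L[2][0] = 4

k=0: U[0][0]=5
  eliminate (1,0): mult=6, new row 1: (0, 5, 4); set L[1][0]=6
  eliminate (2,0): mult=4, new row 2: (0, 6, 0); set L[2][0]=4
k=1: U[1][1]=5
  eliminate (2,1): mult=4, new row 2: (0, 0, 5); set L[2][1]=4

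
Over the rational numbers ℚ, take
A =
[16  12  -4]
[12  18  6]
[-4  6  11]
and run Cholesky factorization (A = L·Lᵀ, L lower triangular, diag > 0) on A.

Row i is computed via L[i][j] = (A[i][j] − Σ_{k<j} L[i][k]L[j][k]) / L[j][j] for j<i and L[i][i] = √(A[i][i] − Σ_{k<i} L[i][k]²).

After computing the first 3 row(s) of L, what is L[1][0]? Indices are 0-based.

L[1][0] = 3

Step 1: L[0][0] = √(16) = 4.
  L[1][0] = (12) / L[0][0] = 3.
Step 2: L[1][1] = √(9) = 3.
  L[2][0] = (-4) / L[0][0] = -1.
  L[2][1] = (9) / L[1][1] = 3.
Step 3: L[2][2] = √(1) = 1.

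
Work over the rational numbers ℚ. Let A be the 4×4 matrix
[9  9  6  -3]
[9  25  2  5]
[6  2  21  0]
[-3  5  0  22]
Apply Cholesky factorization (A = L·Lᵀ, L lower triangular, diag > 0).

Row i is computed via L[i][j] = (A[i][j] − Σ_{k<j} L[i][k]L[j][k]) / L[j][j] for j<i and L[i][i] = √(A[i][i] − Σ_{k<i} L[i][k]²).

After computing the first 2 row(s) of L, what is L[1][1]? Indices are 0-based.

Step 1: L[0][0] = √(9) = 3.
  L[1][0] = (9) / L[0][0] = 3.
Step 2: L[1][1] = √(16) = 4.

L[1][1] = 4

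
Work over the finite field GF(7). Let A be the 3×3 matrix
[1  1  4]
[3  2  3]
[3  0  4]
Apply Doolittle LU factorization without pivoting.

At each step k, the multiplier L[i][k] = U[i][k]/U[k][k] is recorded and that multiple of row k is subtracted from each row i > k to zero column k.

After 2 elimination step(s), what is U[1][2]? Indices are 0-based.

U[1][2] = 5

[col 0] pivot 1
  R1 -= 3*R0 → (0, 6, 5)  (L[1][0] := 3)
  R2 -= 3*R0 → (0, 4, 6)  (L[2][0] := 3)
[col 1] pivot 6
  R2 -= 3*R1 → (0, 0, 5)  (L[2][1] := 3)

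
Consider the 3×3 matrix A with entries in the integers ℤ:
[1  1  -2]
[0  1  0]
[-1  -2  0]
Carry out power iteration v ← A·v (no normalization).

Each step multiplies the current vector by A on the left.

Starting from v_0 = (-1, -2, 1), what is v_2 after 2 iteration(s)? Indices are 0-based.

v_2 = (-17, -2, 9)

v_0 = (-1, -2, 1).
v_1 = A·v_0 = (-5, -2, 5).
v_2 = A·v_1 = (-17, -2, 9).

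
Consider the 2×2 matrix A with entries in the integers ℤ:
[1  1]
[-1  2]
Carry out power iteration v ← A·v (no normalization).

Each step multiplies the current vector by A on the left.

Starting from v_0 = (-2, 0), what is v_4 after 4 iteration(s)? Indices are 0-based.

v_0 = (-2, 0).
v_1 = A·v_0 = (-2, 2).
v_2 = A·v_1 = (0, 6).
v_3 = A·v_2 = (6, 12).
v_4 = A·v_3 = (18, 18).

v_4 = (18, 18)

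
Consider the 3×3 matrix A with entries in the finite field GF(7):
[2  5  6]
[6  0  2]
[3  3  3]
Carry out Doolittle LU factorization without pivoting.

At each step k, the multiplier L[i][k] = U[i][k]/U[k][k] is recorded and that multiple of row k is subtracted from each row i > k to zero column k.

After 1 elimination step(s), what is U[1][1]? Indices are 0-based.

k=0: U[0][0]=2
  eliminate (1,0): mult=3, new row 1: (0, 6, 5); set L[1][0]=3
  eliminate (2,0): mult=5, new row 2: (0, 6, 1); set L[2][0]=5

U[1][1] = 6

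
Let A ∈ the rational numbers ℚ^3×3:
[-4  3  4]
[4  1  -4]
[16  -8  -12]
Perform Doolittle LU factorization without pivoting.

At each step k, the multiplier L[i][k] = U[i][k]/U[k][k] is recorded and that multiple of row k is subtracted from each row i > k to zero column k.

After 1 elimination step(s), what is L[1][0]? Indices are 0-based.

L[1][0] = -1

[col 0] pivot -4
  R1 -= -1*R0 → (0, 4, 0)  (L[1][0] := -1)
  R2 -= -4*R0 → (0, 4, 4)  (L[2][0] := -4)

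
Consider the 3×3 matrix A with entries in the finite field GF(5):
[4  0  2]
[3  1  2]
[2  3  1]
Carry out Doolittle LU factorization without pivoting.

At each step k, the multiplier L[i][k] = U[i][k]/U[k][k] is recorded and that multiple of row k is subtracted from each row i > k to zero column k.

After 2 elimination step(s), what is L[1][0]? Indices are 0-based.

L[1][0] = 2

[col 0] pivot 4
  R1 -= 2*R0 → (0, 1, 3)  (L[1][0] := 2)
  R2 -= 3*R0 → (0, 3, 0)  (L[2][0] := 3)
[col 1] pivot 1
  R2 -= 3*R1 → (0, 0, 1)  (L[2][1] := 3)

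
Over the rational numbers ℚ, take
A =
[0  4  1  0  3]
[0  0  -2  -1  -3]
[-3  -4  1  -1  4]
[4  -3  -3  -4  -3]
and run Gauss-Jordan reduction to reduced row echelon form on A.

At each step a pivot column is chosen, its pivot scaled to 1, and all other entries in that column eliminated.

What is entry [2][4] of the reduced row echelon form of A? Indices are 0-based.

[1] R0 <-> R2
[1] R0 /= -3  ⇒  (1, 4/3, -1/3, 1/3, -4/3)
     R3 -= 4·R0  ⇒  (0, -25/3, -5/3, -16/3, 7/3)
[2] R1 <-> R2
[2] R1 /= 4  ⇒  (0, 1, 1/4, 0, 3/4)
     R0 -= 4/3·R1  ⇒  (1, 0, -2/3, 1/3, -7/3)
     R3 -= -25/3·R1  ⇒  (0, 0, 5/12, -16/3, 103/12)
[3] R2 /= -2  ⇒  (0, 0, 1, 1/2, 3/2)
     R0 -= -2/3·R2  ⇒  (1, 0, 0, 2/3, -4/3)
     R1 -= 1/4·R2  ⇒  (0, 1, 0, -1/8, 3/8)
     R3 -= 5/12·R2  ⇒  (0, 0, 0, -133/24, 191/24)
[4] R3 /= -133/24  ⇒  (0, 0, 0, 1, -191/133)
     R0 -= 2/3·R3  ⇒  (1, 0, 0, 0, -50/133)
     R1 -= -1/8·R3  ⇒  (0, 1, 0, 0, 26/133)
     R2 -= 1/2·R3  ⇒  (0, 0, 1, 0, 295/133)

M[2][4] = 295/133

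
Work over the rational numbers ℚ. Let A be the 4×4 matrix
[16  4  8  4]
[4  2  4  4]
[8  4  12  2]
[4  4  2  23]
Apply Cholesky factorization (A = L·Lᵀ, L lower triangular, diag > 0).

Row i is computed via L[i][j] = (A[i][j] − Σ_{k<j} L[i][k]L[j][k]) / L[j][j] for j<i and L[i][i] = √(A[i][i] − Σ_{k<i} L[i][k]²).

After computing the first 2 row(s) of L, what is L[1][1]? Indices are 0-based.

L[1][1] = 1

Step 1: L[0][0] = √(16) = 4.
  L[1][0] = (4) / L[0][0] = 1.
Step 2: L[1][1] = √(1) = 1.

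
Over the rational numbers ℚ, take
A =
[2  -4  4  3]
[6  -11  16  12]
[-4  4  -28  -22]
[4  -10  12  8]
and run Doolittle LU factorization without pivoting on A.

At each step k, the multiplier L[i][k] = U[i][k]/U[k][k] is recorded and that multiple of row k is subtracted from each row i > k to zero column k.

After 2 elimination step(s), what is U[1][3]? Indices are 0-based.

Step 1: pivot at (0,0) is 2.
  row1 ← row1 − (3)·row0  ⇒  L[1][0]=3, U row1=(0, 1, 4, 3)
  row2 ← row2 − (-2)·row0  ⇒  L[2][0]=-2, U row2=(0, -4, -20, -16)
  row3 ← row3 − (2)·row0  ⇒  L[3][0]=2, U row3=(0, -2, 4, 2)
Step 2: pivot at (1,1) is 1.
  row2 ← row2 − (-4)·row1  ⇒  L[2][1]=-4, U row2=(0, 0, -4, -4)
  row3 ← row3 − (-2)·row1  ⇒  L[3][1]=-2, U row3=(0, 0, 12, 8)

U[1][3] = 3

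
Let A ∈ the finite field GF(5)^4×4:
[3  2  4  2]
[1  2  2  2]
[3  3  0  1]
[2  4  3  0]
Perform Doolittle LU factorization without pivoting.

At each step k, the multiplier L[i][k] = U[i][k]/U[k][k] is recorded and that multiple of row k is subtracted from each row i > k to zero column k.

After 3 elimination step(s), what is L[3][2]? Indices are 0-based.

[col 0] pivot 3
  R1 -= 2*R0 → (0, 3, 4, 3)  (L[1][0] := 2)
  R2 -= 1*R0 → (0, 1, 1, 4)  (L[2][0] := 1)
  R3 -= 4*R0 → (0, 1, 2, 2)  (L[3][0] := 4)
[col 1] pivot 3
  R2 -= 2*R1 → (0, 0, 3, 3)  (L[2][1] := 2)
  R3 -= 2*R1 → (0, 0, 4, 1)  (L[3][1] := 2)
[col 2] pivot 3
  R3 -= 3*R2 → (0, 0, 0, 2)  (L[3][2] := 3)

L[3][2] = 3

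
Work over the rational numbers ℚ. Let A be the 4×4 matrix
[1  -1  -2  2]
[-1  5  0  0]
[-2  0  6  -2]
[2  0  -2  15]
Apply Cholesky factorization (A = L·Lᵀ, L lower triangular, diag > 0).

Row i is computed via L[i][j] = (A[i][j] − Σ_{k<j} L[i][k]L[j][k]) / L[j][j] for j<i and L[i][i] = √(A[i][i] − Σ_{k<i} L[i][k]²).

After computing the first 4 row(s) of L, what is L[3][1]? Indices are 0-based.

Step 1: L[0][0] = √(1) = 1.
  L[1][0] = (-1) / L[0][0] = -1.
Step 2: L[1][1] = √(4) = 2.
  L[2][0] = (-2) / L[0][0] = -2.
  L[2][1] = (-2) / L[1][1] = -1.
Step 3: L[2][2] = √(1) = 1.
  L[3][0] = (2) / L[0][0] = 2.
  L[3][1] = (2) / L[1][1] = 1.
  L[3][2] = (3) / L[2][2] = 3.
Step 4: L[3][3] = √(1) = 1.

L[3][1] = 1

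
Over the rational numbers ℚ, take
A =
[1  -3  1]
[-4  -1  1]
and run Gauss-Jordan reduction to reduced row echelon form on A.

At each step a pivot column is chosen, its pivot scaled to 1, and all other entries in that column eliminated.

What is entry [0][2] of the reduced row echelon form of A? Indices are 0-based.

pivot(0,0)=1: scale R0 → (1, -3, 1)
  clear (1,0): R1 −= (-4)R0 → (0, -13, 5)
pivot(1,1)=-13: scale R1 → (0, 1, -5/13)
  clear (0,1): R0 −= (-3)R1 → (1, 0, -2/13)

M[0][2] = -2/13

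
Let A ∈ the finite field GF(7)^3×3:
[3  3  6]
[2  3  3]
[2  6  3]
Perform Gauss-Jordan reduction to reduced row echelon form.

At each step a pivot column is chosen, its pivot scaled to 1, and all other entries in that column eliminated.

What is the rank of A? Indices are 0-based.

step 1: normalize row 0 (÷3) = (1, 1, 2)
  row 1: subtract 2×row0 = (0, 1, 6)
  row 2: subtract 2×row0 = (0, 4, 6)
step 2: normalize row 1 (÷1) = (0, 1, 6)
  row 0: subtract 1×row1 = (1, 0, 3)
  row 2: subtract 4×row1 = (0, 0, 3)
step 3: normalize row 2 (÷3) = (0, 0, 1)
  row 0: subtract 3×row2 = (1, 0, 0)
  row 1: subtract 6×row2 = (0, 1, 0)

rank = 3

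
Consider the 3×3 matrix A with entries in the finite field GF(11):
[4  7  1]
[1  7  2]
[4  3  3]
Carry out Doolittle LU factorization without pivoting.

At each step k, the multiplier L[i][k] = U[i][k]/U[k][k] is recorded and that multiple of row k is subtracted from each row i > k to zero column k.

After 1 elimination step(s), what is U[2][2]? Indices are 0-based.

Step 1: pivot at (0,0) is 4.
  row1 ← row1 − (3)·row0  ⇒  L[1][0]=3, U row1=(0, 8, 10)
  row2 ← row2 − (1)·row0  ⇒  L[2][0]=1, U row2=(0, 7, 2)

U[2][2] = 2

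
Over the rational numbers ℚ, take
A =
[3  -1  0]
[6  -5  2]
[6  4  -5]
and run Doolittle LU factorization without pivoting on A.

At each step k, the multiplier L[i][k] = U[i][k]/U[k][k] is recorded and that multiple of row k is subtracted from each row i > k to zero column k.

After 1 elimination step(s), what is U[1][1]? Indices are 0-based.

U[1][1] = -3

[col 0] pivot 3
  R1 -= 2*R0 → (0, -3, 2)  (L[1][0] := 2)
  R2 -= 2*R0 → (0, 6, -5)  (L[2][0] := 2)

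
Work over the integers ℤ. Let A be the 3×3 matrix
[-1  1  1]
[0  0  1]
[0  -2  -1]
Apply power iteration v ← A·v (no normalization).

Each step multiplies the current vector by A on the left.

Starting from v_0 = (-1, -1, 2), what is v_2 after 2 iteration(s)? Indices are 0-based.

v_2 = (0, 0, -4)

v_0 = (-1, -1, 2).
v_1 = A·v_0 = (2, 2, 0).
v_2 = A·v_1 = (0, 0, -4).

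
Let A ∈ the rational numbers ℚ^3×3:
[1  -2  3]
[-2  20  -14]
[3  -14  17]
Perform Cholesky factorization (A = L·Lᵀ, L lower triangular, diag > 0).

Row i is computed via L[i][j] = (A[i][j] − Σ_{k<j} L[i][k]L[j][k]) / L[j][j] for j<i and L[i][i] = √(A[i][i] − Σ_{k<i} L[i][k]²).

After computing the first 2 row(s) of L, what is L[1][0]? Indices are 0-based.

L[1][0] = -2

Step 1: L[0][0] = √(1) = 1.
  L[1][0] = (-2) / L[0][0] = -2.
Step 2: L[1][1] = √(16) = 4.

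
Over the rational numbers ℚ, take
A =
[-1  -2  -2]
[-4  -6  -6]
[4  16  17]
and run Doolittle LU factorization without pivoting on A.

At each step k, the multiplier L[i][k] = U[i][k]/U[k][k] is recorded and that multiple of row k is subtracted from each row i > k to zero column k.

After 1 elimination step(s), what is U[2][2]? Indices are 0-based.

[col 0] pivot -1
  R1 -= 4*R0 → (0, 2, 2)  (L[1][0] := 4)
  R2 -= -4*R0 → (0, 8, 9)  (L[2][0] := -4)

U[2][2] = 9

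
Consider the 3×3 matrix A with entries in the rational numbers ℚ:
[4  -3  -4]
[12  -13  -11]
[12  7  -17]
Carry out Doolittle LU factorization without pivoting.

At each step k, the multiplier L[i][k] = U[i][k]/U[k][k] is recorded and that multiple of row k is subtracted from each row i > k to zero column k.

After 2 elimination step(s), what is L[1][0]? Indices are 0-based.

Step 1: pivot at (0,0) is 4.
  row1 ← row1 − (3)·row0  ⇒  L[1][0]=3, U row1=(0, -4, 1)
  row2 ← row2 − (3)·row0  ⇒  L[2][0]=3, U row2=(0, 16, -5)
Step 2: pivot at (1,1) is -4.
  row2 ← row2 − (-4)·row1  ⇒  L[2][1]=-4, U row2=(0, 0, -1)

L[1][0] = 3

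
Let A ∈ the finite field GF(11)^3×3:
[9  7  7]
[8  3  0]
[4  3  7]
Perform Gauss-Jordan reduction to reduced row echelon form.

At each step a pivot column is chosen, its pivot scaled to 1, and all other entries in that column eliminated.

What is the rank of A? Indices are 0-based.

step 1: normalize row 0 (÷9) = (1, 2, 2)
  row 1: subtract 8×row0 = (0, 9, 6)
  row 2: subtract 4×row0 = (0, 6, 10)
step 2: normalize row 1 (÷9) = (0, 1, 8)
  row 0: subtract 2×row1 = (1, 0, 8)
  row 2: subtract 6×row1 = (0, 0, 6)
step 3: normalize row 2 (÷6) = (0, 0, 1)
  row 0: subtract 8×row2 = (1, 0, 0)
  row 1: subtract 8×row2 = (0, 1, 0)

rank = 3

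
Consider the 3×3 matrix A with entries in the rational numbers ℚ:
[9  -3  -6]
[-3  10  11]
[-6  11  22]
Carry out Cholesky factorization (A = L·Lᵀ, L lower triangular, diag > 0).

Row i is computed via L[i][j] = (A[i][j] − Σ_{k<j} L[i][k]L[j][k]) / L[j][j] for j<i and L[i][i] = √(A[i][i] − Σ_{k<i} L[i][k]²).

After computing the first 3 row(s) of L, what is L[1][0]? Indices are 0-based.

Step 1: L[0][0] = √(9) = 3.
  L[1][0] = (-3) / L[0][0] = -1.
Step 2: L[1][1] = √(9) = 3.
  L[2][0] = (-6) / L[0][0] = -2.
  L[2][1] = (9) / L[1][1] = 3.
Step 3: L[2][2] = √(9) = 3.

L[1][0] = -1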